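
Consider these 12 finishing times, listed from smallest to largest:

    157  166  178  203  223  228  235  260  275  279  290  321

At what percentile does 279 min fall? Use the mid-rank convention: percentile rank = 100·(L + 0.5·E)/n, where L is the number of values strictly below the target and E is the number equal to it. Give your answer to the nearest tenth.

79.2

Count below 279: L = 9; count equal: E = 1; n = 12.
Percentile rank = 100·(9 + 0.5·1)/12 = 100·9.5/12 = 79.17.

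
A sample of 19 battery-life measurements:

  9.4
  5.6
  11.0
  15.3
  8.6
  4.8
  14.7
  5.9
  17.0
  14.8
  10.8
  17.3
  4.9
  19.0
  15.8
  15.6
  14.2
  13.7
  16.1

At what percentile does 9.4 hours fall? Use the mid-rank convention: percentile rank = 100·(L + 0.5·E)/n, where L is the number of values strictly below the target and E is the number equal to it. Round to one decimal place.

28.9

Sorted: 4.8, 4.9, 5.6, 5.9, 8.6, 9.4, 10.8, 11.0, 13.7, 14.2, 14.7, 14.8, 15.3, 15.6, 15.8, 16.1, 17.0, 17.3, 19.0.
Count below 9.4: L = 5; count equal: E = 1; n = 19.
Percentile rank = 100·(5 + 0.5·1)/19 = 100·5.5/19 = 28.95.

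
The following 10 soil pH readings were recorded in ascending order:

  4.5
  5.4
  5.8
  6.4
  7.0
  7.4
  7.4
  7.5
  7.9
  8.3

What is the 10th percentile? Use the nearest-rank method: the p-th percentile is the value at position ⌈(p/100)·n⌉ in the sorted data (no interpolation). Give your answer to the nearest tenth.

4.5

n = 10.
Position = ⌈10/100 · 10⌉ = ⌈1⌉ = 1.
The value at rank 1 is 4.5.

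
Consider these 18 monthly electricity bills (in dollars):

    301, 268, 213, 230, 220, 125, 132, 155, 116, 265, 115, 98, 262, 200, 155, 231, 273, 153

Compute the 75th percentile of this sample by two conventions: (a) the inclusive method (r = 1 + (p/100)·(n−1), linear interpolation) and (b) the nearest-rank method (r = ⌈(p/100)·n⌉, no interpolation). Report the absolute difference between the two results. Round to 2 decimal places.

Sorted: 98, 115, 116, 125, 132, 153, 155, 155, 200, 213, 220, 230, 231, 262, 265, 268, 273, 301.
n = 18.
(a) r = 13.75; between ranks 13 (231) and 14 (262): 254.25.
(b) the nearest-rank method: rank 14 → 262.
|254.25 − 262| = 7.75.

7.75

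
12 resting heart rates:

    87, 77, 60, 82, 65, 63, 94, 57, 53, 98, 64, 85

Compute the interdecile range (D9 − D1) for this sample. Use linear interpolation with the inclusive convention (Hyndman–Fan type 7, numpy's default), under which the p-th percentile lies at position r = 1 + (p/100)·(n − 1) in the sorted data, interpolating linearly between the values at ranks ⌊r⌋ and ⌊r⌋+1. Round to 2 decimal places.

Sorted: 53, 57, 60, 63, 64, 65, 77, 82, 85, 87, 94, 98.
n = 12.
P10: r = 2.1; ranks 2–3 are 57, 60; interpolating gives 57.3.
P90: r = 10.9; ranks 10–11 are 87, 94; interpolating gives 93.3.
Difference: 93.3 − 57.3 = 36.

36.00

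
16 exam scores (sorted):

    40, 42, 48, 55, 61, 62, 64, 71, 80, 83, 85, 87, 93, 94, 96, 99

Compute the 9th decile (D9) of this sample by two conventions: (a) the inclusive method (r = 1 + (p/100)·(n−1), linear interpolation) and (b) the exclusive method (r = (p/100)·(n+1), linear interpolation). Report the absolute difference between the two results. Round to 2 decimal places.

n = 16.
(a) r = 14.5; between ranks 14 (94) and 15 (96): 95.
(b) r = 15.3; between ranks 15 (96) and 16 (99): 96.9.
|95 − 96.9| = 1.9.

1.90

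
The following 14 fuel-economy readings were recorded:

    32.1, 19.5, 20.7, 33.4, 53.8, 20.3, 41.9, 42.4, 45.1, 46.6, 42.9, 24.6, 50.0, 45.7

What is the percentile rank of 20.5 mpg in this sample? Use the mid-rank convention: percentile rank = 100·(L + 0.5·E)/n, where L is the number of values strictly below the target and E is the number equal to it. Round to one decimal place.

Sorted: 19.5, 20.3, 20.7, 24.6, 32.1, 33.4, 41.9, 42.4, 42.9, 45.1, 45.7, 46.6, 50.0, 53.8.
Count below 20.5: L = 2; count equal: E = 0; n = 14.
Percentile rank = 100·(2 + 0.5·0)/14 = 100·2/14 = 14.29.

14.3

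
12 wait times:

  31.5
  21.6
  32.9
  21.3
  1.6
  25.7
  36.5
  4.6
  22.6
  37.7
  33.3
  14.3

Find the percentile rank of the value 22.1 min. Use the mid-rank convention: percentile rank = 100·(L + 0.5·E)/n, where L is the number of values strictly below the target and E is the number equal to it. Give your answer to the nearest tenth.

Sorted: 1.6, 4.6, 14.3, 21.3, 21.6, 22.6, 25.7, 31.5, 32.9, 33.3, 36.5, 37.7.
Count below 22.1: L = 5; count equal: E = 0; n = 12.
Percentile rank = 100·(5 + 0.5·0)/12 = 100·5/12 = 41.67.

41.7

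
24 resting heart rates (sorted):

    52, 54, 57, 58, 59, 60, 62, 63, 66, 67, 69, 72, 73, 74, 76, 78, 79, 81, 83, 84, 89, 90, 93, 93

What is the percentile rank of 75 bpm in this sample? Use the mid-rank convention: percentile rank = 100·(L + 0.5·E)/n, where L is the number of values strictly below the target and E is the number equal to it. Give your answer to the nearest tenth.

Count below 75: L = 14; count equal: E = 0; n = 24.
Percentile rank = 100·(14 + 0.5·0)/24 = 100·14/24 = 58.33.

58.3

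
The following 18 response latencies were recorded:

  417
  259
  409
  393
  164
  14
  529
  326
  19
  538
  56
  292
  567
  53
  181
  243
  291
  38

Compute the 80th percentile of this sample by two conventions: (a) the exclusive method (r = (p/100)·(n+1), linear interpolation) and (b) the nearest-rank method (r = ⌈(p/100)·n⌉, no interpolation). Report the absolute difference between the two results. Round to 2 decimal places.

22.40

Sorted: 14, 19, 38, 53, 56, 164, 181, 243, 259, 291, 292, 326, 393, 409, 417, 529, 538, 567.
n = 18.
(a) r = 15.2; between ranks 15 (417) and 16 (529): 439.4.
(b) the nearest-rank method: rank 15 → 417.
|439.4 − 417| = 22.4.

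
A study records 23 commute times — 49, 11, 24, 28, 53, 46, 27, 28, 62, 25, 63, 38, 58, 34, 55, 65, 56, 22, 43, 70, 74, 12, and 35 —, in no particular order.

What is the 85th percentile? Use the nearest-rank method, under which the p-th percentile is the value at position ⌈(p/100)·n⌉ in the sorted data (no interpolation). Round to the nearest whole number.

Sorted: 11, 12, 22, 24, 25, 27, 28, 28, 34, 35, 38, 43, 46, 49, 53, 55, 56, 58, 62, 63, 65, 70, 74.
n = 23.
Position = ⌈85/100 · 23⌉ = ⌈19.55⌉ = 20.
The value at rank 20 is 63.

63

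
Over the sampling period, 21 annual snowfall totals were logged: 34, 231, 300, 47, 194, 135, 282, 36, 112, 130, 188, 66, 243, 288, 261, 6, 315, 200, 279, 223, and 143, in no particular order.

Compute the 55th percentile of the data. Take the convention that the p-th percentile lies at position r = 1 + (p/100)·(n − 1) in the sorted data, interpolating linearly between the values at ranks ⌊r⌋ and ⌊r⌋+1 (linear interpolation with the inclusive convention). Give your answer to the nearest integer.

200

Sorted: 6, 34, 36, 47, 66, 112, 130, 135, 143, 188, 194, 200, 223, 231, 243, 261, 279, 282, 288, 300, 315.
n = 21.
r = 1 + (55/100)·(21 − 1) = 1 + 11 = 12.
r is an integer, so P55 is the value at rank 12: 200.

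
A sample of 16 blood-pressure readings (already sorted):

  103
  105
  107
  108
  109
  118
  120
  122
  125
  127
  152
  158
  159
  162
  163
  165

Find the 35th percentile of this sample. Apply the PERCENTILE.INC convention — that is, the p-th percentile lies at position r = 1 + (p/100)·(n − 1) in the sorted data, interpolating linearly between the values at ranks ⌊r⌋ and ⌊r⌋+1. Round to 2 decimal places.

118.50

n = 16.
r = 1 + (35/100)·(16 − 1) = 1 + 5.25 = 6.25.
Rank 6 is 118 and rank 7 is 120.
Interpolate: 118 + 0.25·(120 − 118) = 118 + 0.25·2 = 118.5.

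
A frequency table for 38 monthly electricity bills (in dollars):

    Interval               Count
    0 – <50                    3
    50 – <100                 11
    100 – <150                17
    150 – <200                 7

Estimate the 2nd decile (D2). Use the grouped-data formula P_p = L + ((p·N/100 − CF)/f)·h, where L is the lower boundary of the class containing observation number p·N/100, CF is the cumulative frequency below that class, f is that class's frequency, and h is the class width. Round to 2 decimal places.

N = 38; target position k = 20/100 · 38 = 7.6.
Cumulative frequencies: 3, 14, 31, 38.
Observation 7.6 falls in the class 50 – <100.
L = 50, CF = 3, f = 11, h = 50.
P20 = 50 + ((7.6 − 3)/11)·50 = 50 + 20.9091 = 70.9091.

70.91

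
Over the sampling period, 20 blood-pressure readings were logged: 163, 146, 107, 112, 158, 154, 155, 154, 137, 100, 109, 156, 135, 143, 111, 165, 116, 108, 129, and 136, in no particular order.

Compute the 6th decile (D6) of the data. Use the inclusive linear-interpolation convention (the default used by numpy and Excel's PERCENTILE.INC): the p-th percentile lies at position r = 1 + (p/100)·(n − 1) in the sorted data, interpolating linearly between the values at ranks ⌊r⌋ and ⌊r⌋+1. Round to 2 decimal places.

144.20

Sorted: 100, 107, 108, 109, 111, 112, 116, 129, 135, 136, 137, 143, 146, 154, 154, 155, 156, 158, 163, 165.
n = 20.
r = 1 + (60/100)·(20 − 1) = 1 + 11.4 = 12.4.
Rank 12 is 143 and rank 13 is 146.
Interpolate: 143 + 0.4·(146 − 143) = 143 + 0.4·3 = 144.2.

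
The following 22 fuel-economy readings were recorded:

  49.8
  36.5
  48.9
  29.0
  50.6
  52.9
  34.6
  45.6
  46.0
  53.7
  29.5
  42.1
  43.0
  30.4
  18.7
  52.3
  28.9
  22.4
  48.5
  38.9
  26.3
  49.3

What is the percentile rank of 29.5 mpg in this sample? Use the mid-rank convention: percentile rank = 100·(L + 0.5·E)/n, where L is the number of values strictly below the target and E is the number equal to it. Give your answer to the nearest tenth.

Sorted: 18.7, 22.4, 26.3, 28.9, 29.0, 29.5, 30.4, 34.6, 36.5, 38.9, 42.1, 43.0, 45.6, 46.0, 48.5, 48.9, 49.3, 49.8, 50.6, 52.3, 52.9, 53.7.
Count below 29.5: L = 5; count equal: E = 1; n = 22.
Percentile rank = 100·(5 + 0.5·1)/22 = 100·5.5/22 = 25.

25.0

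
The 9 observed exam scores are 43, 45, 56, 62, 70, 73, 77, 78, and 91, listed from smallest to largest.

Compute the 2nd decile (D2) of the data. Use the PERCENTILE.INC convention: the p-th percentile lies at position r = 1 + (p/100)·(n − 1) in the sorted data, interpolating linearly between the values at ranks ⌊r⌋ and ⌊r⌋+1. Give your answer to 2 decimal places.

n = 9.
r = 1 + (20/100)·(9 − 1) = 1 + 1.6 = 2.6.
Rank 2 is 45 and rank 3 is 56.
Interpolate: 45 + 0.6·(56 − 45) = 45 + 0.6·11 = 51.6.

51.60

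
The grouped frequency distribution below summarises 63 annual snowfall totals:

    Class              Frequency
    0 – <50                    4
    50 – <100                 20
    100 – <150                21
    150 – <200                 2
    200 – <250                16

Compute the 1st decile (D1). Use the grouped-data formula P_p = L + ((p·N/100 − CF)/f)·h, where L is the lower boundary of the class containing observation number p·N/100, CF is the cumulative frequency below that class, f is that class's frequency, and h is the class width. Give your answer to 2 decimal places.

55.75

N = 63; target position k = 10/100 · 63 = 6.3.
Cumulative frequencies: 4, 24, 45, 47, 63.
Observation 6.3 falls in the class 50 – <100.
L = 50, CF = 4, f = 20, h = 50.
P10 = 50 + ((6.3 − 4)/20)·50 = 50 + 5.75 = 55.75.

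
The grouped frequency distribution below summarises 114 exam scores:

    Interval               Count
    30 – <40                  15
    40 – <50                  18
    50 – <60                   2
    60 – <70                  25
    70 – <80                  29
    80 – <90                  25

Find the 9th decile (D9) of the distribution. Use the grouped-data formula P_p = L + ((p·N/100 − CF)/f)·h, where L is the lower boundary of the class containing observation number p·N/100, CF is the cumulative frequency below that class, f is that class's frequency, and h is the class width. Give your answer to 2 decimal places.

85.44

N = 114; target position k = 90/100 · 114 = 102.6.
Cumulative frequencies: 15, 33, 35, 60, 89, 114.
Observation 102.6 falls in the class 80 – <90.
L = 80, CF = 89, f = 25, h = 10.
P90 = 80 + ((102.6 − 89)/25)·10 = 80 + 5.44 = 85.44.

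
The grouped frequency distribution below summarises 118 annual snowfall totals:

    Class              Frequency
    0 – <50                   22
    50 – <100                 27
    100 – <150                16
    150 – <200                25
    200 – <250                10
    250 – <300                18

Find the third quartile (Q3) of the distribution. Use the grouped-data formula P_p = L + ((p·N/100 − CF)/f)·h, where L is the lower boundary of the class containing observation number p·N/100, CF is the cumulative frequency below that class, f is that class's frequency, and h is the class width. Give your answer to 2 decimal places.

197.00

N = 118; target position k = 75/100 · 118 = 88.5.
Cumulative frequencies: 22, 49, 65, 90, 100, 118.
Observation 88.5 falls in the class 150 – <200.
L = 150, CF = 65, f = 25, h = 50.
P75 = 150 + ((88.5 − 65)/25)·50 = 150 + 47 = 197.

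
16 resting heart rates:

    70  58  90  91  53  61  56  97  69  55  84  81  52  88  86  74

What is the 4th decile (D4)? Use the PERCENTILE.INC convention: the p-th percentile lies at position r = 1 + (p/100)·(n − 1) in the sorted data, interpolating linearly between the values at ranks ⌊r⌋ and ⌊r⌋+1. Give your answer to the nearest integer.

Sorted: 52, 53, 55, 56, 58, 61, 69, 70, 74, 81, 84, 86, 88, 90, 91, 97.
n = 16.
r = 1 + (40/100)·(16 − 1) = 1 + 6 = 7.
r is an integer, so P40 is the value at rank 7: 69.

69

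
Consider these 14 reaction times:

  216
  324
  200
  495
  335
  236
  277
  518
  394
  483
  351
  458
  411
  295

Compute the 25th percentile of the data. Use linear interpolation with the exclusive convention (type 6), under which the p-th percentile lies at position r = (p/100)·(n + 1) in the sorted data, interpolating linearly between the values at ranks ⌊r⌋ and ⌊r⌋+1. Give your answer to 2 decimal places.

266.75

Sorted: 200, 216, 236, 277, 295, 324, 335, 351, 394, 411, 458, 483, 495, 518.
n = 14.
r = (25/100)·(14 + 1) = 3.75.
Rank 3 is 236 and rank 4 is 277.
Interpolate: 236 + 0.75·(277 − 236) = 236 + 0.75·41 = 266.75.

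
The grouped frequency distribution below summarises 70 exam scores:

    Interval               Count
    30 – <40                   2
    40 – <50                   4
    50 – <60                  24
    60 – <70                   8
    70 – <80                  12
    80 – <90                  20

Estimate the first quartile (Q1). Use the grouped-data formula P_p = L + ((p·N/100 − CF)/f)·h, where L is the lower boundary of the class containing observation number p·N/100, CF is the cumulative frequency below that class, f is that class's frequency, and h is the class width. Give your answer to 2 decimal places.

54.79

N = 70; target position k = 25/100 · 70 = 17.5.
Cumulative frequencies: 2, 6, 30, 38, 50, 70.
Observation 17.5 falls in the class 50 – <60.
L = 50, CF = 6, f = 24, h = 10.
P25 = 50 + ((17.5 − 6)/24)·10 = 50 + 4.79167 = 54.7917.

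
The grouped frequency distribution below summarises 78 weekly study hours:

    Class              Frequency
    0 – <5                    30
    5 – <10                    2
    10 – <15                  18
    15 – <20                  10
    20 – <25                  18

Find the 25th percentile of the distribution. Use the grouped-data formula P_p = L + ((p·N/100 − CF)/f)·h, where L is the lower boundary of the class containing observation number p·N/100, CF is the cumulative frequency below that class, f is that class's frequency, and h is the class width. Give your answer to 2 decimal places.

N = 78; target position k = 25/100 · 78 = 19.5.
Cumulative frequencies: 30, 32, 50, 60, 78.
Observation 19.5 falls in the class 0 – <5.
L = 0, CF = 0, f = 30, h = 5.
P25 = 0 + ((19.5 − 0)/30)·5 = 0 + 3.25 = 3.25.

3.25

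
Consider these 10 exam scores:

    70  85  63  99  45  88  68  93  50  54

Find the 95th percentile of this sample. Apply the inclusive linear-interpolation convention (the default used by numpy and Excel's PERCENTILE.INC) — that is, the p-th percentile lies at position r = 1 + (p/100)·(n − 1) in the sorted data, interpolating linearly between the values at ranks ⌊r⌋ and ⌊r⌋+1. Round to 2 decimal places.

Sorted: 45, 50, 54, 63, 68, 70, 85, 88, 93, 99.
n = 10.
r = 1 + (95/100)·(10 − 1) = 1 + 8.55 = 9.55.
Rank 9 is 93 and rank 10 is 99.
Interpolate: 93 + 0.55·(99 − 93) = 93 + 0.55·6 = 96.3.

96.30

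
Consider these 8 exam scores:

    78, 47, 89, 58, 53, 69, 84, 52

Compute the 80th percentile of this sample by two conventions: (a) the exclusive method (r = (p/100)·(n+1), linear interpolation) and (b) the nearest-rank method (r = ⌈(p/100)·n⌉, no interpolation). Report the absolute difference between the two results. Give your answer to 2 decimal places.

Sorted: 47, 52, 53, 58, 69, 78, 84, 89.
n = 8.
(a) r = 7.2; between ranks 7 (84) and 8 (89): 85.
(b) the nearest-rank method: rank 7 → 84.
|85 − 84| = 1.

1.00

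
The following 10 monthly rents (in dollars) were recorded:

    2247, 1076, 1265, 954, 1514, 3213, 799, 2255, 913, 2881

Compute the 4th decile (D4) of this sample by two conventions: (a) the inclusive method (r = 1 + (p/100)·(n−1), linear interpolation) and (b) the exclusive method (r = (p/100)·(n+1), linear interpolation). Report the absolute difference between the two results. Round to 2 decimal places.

37.80

Sorted: 799, 913, 954, 1076, 1265, 1514, 2247, 2255, 2881, 3213.
n = 10.
(a) r = 4.6; between ranks 4 (1076) and 5 (1265): 1189.4.
(b) r = 4.4; between ranks 4 (1076) and 5 (1265): 1151.6.
|1189.4 − 1151.6| = 37.8.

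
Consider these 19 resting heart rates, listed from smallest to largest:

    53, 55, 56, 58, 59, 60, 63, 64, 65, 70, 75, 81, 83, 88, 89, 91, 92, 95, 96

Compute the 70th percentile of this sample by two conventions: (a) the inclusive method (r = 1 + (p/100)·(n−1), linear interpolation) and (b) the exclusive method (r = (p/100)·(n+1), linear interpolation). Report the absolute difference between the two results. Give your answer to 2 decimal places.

2.00

n = 19.
(a) r = 13.6; between ranks 13 (83) and 14 (88): 86.
(b) r = 14 → value at rank 14 = 88.
|86 − 88| = 2.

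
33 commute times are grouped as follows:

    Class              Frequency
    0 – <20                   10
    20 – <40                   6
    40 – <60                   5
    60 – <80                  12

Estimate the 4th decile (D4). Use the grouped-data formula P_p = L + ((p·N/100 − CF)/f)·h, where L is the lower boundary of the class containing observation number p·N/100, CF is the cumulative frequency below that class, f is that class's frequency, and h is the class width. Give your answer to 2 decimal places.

N = 33; target position k = 40/100 · 33 = 13.2.
Cumulative frequencies: 10, 16, 21, 33.
Observation 13.2 falls in the class 20 – <40.
L = 20, CF = 10, f = 6, h = 20.
P40 = 20 + ((13.2 − 10)/6)·20 = 20 + 10.6667 = 30.6667.

30.67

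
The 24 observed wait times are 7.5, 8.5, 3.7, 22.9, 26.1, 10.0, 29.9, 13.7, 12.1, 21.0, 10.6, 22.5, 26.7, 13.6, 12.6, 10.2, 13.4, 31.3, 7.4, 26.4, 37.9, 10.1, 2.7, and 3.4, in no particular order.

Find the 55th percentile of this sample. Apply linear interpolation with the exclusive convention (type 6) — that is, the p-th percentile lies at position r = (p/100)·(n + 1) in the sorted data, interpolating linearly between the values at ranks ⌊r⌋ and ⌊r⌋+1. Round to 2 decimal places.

Sorted: 2.7, 3.4, 3.7, 7.4, 7.5, 8.5, 10.0, 10.1, 10.2, 10.6, 12.1, 12.6, 13.4, 13.6, 13.7, 21.0, 22.5, 22.9, 26.1, 26.4, 26.7, 29.9, 31.3, 37.9.
n = 24.
r = (55/100)·(24 + 1) = 13.75.
Rank 13 is 13.4 and rank 14 is 13.6.
Interpolate: 13.4 + 0.75·(13.6 − 13.4) = 13.4 + 0.75·0.2 = 13.55.

13.55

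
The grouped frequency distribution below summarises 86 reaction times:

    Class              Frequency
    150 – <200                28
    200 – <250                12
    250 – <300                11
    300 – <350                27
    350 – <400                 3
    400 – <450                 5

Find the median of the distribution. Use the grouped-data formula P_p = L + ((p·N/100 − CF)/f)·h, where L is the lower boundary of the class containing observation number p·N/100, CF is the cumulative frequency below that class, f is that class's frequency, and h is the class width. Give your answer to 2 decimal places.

N = 86; target position k = 50/100 · 86 = 43.
Cumulative frequencies: 28, 40, 51, 78, 81, 86.
Observation 43 falls in the class 250 – <300.
L = 250, CF = 40, f = 11, h = 50.
P50 = 250 + ((43 − 40)/11)·50 = 250 + 13.6364 = 263.636.

263.64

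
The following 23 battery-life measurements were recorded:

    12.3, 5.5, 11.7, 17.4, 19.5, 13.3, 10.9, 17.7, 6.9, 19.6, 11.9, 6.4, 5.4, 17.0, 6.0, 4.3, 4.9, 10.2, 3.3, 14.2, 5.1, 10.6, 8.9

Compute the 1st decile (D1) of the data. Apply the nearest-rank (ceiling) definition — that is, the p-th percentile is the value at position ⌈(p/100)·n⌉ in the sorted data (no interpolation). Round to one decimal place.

4.9

Sorted: 3.3, 4.3, 4.9, 5.1, 5.4, 5.5, 6.0, 6.4, 6.9, 8.9, 10.2, 10.6, 10.9, 11.7, 11.9, 12.3, 13.3, 14.2, 17.0, 17.4, 17.7, 19.5, 19.6.
n = 23.
Position = ⌈10/100 · 23⌉ = ⌈2.3⌉ = 3.
The value at rank 3 is 4.9.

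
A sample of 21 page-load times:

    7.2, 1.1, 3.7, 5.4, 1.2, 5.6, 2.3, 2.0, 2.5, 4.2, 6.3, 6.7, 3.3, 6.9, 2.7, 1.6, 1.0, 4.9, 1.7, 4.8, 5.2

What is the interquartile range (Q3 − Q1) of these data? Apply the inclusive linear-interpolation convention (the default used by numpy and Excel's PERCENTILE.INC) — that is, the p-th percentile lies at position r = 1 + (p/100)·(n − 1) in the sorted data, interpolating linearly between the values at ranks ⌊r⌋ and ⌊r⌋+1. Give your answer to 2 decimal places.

3.40

Sorted: 1.0, 1.1, 1.2, 1.6, 1.7, 2.0, 2.3, 2.5, 2.7, 3.3, 3.7, 4.2, 4.8, 4.9, 5.2, 5.4, 5.6, 6.3, 6.7, 6.9, 7.2.
n = 21.
P25: r = 6 (integer) → 2.
P75: r = 16 (integer) → 5.4.
Difference: 5.4 − 2 = 3.4.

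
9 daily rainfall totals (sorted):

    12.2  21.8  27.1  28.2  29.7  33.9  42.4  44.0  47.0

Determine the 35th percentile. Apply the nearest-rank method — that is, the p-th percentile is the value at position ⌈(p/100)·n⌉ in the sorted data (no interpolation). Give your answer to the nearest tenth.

n = 9.
Position = ⌈35/100 · 9⌉ = ⌈3.15⌉ = 4.
The value at rank 4 is 28.2.

28.2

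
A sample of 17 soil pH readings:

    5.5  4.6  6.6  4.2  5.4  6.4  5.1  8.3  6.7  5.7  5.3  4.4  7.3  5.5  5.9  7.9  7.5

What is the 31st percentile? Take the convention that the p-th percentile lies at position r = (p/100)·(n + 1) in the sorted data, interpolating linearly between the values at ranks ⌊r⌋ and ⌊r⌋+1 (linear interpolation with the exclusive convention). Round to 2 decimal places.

Sorted: 4.2, 4.4, 4.6, 5.1, 5.3, 5.4, 5.5, 5.5, 5.7, 5.9, 6.4, 6.6, 6.7, 7.3, 7.5, 7.9, 8.3.
n = 17.
r = (31/100)·(17 + 1) = 5.58.
Rank 5 is 5.3 and rank 6 is 5.4.
Interpolate: 5.3 + 0.58·(5.4 − 5.3) = 5.3 + 0.58·0.1 = 5.358.

5.36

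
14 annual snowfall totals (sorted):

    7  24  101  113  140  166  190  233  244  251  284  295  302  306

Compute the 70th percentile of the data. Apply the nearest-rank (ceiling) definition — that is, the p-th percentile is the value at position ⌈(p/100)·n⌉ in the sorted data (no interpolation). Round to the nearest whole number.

n = 14.
Position = ⌈70/100 · 14⌉ = ⌈9.8⌉ = 10.
The value at rank 10 is 251.

251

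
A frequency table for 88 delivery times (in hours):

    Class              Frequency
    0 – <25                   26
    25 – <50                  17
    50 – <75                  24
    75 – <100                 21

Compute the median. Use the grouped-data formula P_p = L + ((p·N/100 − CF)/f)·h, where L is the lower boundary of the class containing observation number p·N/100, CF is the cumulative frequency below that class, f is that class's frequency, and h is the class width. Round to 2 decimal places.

51.04

N = 88; target position k = 50/100 · 88 = 44.
Cumulative frequencies: 26, 43, 67, 88.
Observation 44 falls in the class 50 – <75.
L = 50, CF = 43, f = 24, h = 25.
P50 = 50 + ((44 − 43)/24)·25 = 50 + 1.04167 = 51.0417.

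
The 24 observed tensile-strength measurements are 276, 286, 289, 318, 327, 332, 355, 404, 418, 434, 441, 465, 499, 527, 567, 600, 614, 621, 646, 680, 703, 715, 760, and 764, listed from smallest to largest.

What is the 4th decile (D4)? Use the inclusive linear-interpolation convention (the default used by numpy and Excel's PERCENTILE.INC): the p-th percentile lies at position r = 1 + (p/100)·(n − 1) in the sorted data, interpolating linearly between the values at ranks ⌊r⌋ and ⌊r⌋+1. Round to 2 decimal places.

n = 24.
r = 1 + (40/100)·(24 − 1) = 1 + 9.2 = 10.2.
Rank 10 is 434 and rank 11 is 441.
Interpolate: 434 + 0.2·(441 − 434) = 434 + 0.2·7 = 435.4.

435.40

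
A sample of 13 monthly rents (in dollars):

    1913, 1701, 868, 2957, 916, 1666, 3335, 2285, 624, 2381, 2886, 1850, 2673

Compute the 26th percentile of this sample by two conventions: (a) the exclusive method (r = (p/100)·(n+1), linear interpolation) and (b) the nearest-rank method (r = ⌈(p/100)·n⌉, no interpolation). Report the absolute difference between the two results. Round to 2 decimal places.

Sorted: 624, 868, 916, 1666, 1701, 1850, 1913, 2285, 2381, 2673, 2886, 2957, 3335.
n = 13.
(a) r = 3.64; between ranks 3 (916) and 4 (1666): 1396.
(b) the nearest-rank method: rank 4 → 1666.
|1396 − 1666| = 270.

270.00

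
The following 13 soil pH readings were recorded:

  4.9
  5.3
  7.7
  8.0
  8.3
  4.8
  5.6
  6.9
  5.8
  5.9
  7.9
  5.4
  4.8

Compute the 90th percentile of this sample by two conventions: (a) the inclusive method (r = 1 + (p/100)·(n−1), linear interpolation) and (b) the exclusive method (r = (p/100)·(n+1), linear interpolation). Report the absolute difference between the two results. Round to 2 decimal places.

Sorted: 4.8, 4.8, 4.9, 5.3, 5.4, 5.6, 5.8, 5.9, 6.9, 7.7, 7.9, 8.0, 8.3.
n = 13.
(a) r = 11.8; between ranks 11 (7.9) and 12 (8.0): 7.98.
(b) r = 12.6; between ranks 12 (8.0) and 13 (8.3): 8.18.
|7.98 − 8.18| = 0.2.

0.20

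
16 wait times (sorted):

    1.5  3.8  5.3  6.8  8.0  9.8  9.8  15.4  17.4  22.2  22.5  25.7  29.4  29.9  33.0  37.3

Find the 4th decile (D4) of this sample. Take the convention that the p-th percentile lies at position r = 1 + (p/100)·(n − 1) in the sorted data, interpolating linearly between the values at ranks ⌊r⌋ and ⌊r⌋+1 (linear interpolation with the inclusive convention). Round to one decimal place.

n = 16.
r = 1 + (40/100)·(16 − 1) = 1 + 6 = 7.
r is an integer, so P40 is the value at rank 7: 9.8.

9.8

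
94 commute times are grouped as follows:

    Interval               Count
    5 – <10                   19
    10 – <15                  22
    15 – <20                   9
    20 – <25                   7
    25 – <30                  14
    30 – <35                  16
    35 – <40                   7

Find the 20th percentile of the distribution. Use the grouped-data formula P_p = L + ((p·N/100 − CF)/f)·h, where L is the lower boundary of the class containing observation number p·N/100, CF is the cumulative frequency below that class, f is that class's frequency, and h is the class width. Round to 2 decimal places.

9.95

N = 94; target position k = 20/100 · 94 = 18.8.
Cumulative frequencies: 19, 41, 50, 57, 71, 87, 94.
Observation 18.8 falls in the class 5 – <10.
L = 5, CF = 0, f = 19, h = 5.
P20 = 5 + ((18.8 − 0)/19)·5 = 5 + 4.94737 = 9.94737.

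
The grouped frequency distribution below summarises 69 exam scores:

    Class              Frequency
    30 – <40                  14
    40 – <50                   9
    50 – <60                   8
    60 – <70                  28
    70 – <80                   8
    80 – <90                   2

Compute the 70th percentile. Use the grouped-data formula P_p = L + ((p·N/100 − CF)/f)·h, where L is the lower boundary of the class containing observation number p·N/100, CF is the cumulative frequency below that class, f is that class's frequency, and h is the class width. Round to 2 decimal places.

66.18

N = 69; target position k = 70/100 · 69 = 48.3.
Cumulative frequencies: 14, 23, 31, 59, 67, 69.
Observation 48.3 falls in the class 60 – <70.
L = 60, CF = 31, f = 28, h = 10.
P70 = 60 + ((48.3 − 31)/28)·10 = 60 + 6.17857 = 66.1786.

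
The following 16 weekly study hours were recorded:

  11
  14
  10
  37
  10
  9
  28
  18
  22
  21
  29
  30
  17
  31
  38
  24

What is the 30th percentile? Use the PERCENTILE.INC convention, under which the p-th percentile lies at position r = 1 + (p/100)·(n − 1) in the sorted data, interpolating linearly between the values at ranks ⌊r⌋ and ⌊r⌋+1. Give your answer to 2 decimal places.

Sorted: 9, 10, 10, 11, 14, 17, 18, 21, 22, 24, 28, 29, 30, 31, 37, 38.
n = 16.
r = 1 + (30/100)·(16 − 1) = 1 + 4.5 = 5.5.
Rank 5 is 14 and rank 6 is 17.
Interpolate: 14 + 0.5·(17 − 14) = 14 + 0.5·3 = 15.5.

15.50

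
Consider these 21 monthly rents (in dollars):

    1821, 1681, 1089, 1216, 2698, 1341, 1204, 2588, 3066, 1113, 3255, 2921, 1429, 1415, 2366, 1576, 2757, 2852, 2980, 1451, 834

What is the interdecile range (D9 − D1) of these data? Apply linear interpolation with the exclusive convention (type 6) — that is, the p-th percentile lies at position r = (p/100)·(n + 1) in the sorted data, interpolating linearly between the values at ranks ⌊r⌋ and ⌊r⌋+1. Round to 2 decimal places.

1955.00

Sorted: 834, 1089, 1113, 1204, 1216, 1341, 1415, 1429, 1451, 1576, 1681, 1821, 2366, 2588, 2698, 2757, 2852, 2921, 2980, 3066, 3255.
n = 21.
P10: r = 2.2; ranks 2–3 are 1089, 1113; interpolating gives 1093.8.
P90: r = 19.8; ranks 19–20 are 2980, 3066; interpolating gives 3048.8.
Difference: 3048.8 − 1093.8 = 1955.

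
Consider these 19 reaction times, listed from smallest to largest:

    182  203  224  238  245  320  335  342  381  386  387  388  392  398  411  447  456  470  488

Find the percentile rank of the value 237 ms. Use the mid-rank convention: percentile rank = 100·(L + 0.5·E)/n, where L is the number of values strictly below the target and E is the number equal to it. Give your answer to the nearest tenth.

15.8

Count below 237: L = 3; count equal: E = 0; n = 19.
Percentile rank = 100·(3 + 0.5·0)/19 = 100·3/19 = 15.79.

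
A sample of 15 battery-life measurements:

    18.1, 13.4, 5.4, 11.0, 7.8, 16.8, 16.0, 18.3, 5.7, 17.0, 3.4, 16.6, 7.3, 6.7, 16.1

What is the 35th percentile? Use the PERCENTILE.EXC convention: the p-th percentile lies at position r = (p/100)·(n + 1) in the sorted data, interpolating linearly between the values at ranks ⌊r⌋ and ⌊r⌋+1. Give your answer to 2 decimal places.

7.60

Sorted: 3.4, 5.4, 5.7, 6.7, 7.3, 7.8, 11.0, 13.4, 16.0, 16.1, 16.6, 16.8, 17.0, 18.1, 18.3.
n = 15.
r = (35/100)·(15 + 1) = 5.6.
Rank 5 is 7.3 and rank 6 is 7.8.
Interpolate: 7.3 + 0.6·(7.8 − 7.3) = 7.3 + 0.6·0.5 = 7.6.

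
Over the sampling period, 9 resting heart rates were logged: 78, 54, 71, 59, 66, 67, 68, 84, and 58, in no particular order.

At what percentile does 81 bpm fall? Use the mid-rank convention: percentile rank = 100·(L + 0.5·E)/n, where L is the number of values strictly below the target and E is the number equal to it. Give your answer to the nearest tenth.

Sorted: 54, 58, 59, 66, 67, 68, 71, 78, 84.
Count below 81: L = 8; count equal: E = 0; n = 9.
Percentile rank = 100·(8 + 0.5·0)/9 = 100·8/9 = 88.89.

88.9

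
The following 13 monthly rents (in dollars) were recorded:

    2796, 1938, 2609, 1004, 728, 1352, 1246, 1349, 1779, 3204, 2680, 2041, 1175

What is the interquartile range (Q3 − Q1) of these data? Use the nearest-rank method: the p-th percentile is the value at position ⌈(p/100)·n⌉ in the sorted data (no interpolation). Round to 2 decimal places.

Sorted: 728, 1004, 1175, 1246, 1349, 1352, 1779, 1938, 2041, 2609, 2680, 2796, 3204.
n = 13.
P25: rank ⌈25/100·13⌉ = 4 → 1246.
P75: rank ⌈75/100·13⌉ = 10 → 2609.
Difference: 2609 − 1246 = 1363.

1363.00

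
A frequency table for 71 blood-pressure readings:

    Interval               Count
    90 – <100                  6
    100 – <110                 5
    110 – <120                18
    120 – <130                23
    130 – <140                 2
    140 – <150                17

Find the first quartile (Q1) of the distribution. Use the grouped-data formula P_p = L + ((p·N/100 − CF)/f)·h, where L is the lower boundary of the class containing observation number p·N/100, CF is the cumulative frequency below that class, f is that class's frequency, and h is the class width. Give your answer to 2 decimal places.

113.75

N = 71; target position k = 25/100 · 71 = 17.75.
Cumulative frequencies: 6, 11, 29, 52, 54, 71.
Observation 17.75 falls in the class 110 – <120.
L = 110, CF = 11, f = 18, h = 10.
P25 = 110 + ((17.75 − 11)/18)·10 = 110 + 3.75 = 113.75.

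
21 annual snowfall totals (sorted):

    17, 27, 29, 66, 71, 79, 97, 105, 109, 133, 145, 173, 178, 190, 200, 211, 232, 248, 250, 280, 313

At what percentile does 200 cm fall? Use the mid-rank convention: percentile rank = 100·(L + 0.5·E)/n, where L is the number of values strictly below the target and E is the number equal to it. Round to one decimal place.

69.0

Count below 200: L = 14; count equal: E = 1; n = 21.
Percentile rank = 100·(14 + 0.5·1)/21 = 100·14.5/21 = 69.05.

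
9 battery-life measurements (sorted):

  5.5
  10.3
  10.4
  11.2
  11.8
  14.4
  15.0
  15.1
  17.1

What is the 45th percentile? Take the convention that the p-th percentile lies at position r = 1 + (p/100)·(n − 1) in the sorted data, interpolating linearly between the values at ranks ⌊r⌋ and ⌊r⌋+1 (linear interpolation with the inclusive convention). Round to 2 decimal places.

11.56

n = 9.
r = 1 + (45/100)·(9 − 1) = 1 + 3.6 = 4.6.
Rank 4 is 11.2 and rank 5 is 11.8.
Interpolate: 11.2 + 0.6·(11.8 − 11.2) = 11.2 + 0.6·0.6 = 11.56.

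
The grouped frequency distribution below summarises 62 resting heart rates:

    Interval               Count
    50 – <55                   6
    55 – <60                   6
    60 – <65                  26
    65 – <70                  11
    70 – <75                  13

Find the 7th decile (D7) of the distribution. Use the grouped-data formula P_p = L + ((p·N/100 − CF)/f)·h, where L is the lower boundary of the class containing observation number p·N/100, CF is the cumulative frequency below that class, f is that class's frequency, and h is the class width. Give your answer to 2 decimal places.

67.45

N = 62; target position k = 70/100 · 62 = 43.4.
Cumulative frequencies: 6, 12, 38, 49, 62.
Observation 43.4 falls in the class 65 – <70.
L = 65, CF = 38, f = 11, h = 5.
P70 = 65 + ((43.4 − 38)/11)·5 = 65 + 2.45455 = 67.4545.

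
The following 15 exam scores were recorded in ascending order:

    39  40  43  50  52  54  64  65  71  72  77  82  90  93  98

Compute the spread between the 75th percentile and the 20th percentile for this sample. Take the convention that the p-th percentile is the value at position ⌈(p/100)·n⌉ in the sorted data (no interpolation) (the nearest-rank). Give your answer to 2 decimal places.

n = 15.
P20: rank ⌈20/100·15⌉ = 3 → 43.
P75: rank ⌈75/100·15⌉ = 12 → 82.
Difference: 82 − 43 = 39.

39.00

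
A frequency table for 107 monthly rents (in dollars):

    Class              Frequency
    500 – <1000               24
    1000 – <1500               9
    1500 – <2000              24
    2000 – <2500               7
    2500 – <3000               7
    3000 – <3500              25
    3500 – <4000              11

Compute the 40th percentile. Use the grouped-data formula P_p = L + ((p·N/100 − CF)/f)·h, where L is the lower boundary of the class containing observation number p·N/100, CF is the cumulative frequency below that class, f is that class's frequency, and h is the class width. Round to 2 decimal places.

N = 107; target position k = 40/100 · 107 = 42.8.
Cumulative frequencies: 24, 33, 57, 64, 71, 96, 107.
Observation 42.8 falls in the class 1500 – <2000.
L = 1500, CF = 33, f = 24, h = 500.
P40 = 1500 + ((42.8 − 33)/24)·500 = 1500 + 204.167 = 1704.17.

1704.17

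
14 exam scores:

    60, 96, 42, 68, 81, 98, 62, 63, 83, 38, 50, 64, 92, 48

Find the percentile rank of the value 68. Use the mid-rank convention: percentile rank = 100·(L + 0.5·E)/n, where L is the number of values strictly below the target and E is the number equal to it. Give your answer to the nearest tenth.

Sorted: 38, 42, 48, 50, 60, 62, 63, 64, 68, 81, 83, 92, 96, 98.
Count below 68: L = 8; count equal: E = 1; n = 14.
Percentile rank = 100·(8 + 0.5·1)/14 = 100·8.5/14 = 60.71.

60.7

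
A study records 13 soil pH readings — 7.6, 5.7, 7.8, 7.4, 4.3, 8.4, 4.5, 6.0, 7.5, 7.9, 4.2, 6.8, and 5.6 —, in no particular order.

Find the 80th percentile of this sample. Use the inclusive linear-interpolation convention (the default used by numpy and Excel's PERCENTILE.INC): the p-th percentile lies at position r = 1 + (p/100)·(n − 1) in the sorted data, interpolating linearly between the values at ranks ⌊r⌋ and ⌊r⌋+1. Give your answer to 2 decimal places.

7.72

Sorted: 4.2, 4.3, 4.5, 5.6, 5.7, 6.0, 6.8, 7.4, 7.5, 7.6, 7.8, 7.9, 8.4.
n = 13.
r = 1 + (80/100)·(13 − 1) = 1 + 9.6 = 10.6.
Rank 10 is 7.6 and rank 11 is 7.8.
Interpolate: 7.6 + 0.6·(7.8 − 7.6) = 7.6 + 0.6·0.2 = 7.72.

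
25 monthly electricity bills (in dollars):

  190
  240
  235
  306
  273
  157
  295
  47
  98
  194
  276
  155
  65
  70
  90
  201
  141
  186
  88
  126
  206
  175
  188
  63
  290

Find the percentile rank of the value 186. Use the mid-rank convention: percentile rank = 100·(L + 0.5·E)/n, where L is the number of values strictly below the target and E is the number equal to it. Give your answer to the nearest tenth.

Sorted: 47, 63, 65, 70, 88, 90, 98, 126, 141, 155, 157, 175, 186, 188, 190, 194, 201, 206, 235, 240, 273, 276, 290, 295, 306.
Count below 186: L = 12; count equal: E = 1; n = 25.
Percentile rank = 100·(12 + 0.5·1)/25 = 100·12.5/25 = 50.

50.0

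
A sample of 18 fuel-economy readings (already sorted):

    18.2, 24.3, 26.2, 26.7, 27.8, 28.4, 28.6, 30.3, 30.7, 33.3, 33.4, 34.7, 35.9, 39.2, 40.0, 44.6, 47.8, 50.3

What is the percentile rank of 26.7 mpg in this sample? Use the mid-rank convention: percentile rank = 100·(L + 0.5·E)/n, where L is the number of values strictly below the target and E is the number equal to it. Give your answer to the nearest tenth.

Count below 26.7: L = 3; count equal: E = 1; n = 18.
Percentile rank = 100·(3 + 0.5·1)/18 = 100·3.5/18 = 19.44.

19.4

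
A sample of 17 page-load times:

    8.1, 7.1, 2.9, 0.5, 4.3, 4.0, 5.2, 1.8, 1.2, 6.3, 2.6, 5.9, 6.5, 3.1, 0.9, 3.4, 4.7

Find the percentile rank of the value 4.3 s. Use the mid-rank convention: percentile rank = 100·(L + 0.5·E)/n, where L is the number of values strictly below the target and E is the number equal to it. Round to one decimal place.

55.9

Sorted: 0.5, 0.9, 1.2, 1.8, 2.6, 2.9, 3.1, 3.4, 4.0, 4.3, 4.7, 5.2, 5.9, 6.3, 6.5, 7.1, 8.1.
Count below 4.3: L = 9; count equal: E = 1; n = 17.
Percentile rank = 100·(9 + 0.5·1)/17 = 100·9.5/17 = 55.88.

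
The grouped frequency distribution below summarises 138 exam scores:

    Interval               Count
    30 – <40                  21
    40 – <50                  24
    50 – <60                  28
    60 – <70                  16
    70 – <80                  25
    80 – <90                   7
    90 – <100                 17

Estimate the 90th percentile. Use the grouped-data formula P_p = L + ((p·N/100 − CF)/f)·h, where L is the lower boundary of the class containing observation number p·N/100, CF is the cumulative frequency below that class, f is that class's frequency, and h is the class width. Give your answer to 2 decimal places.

91.88

N = 138; target position k = 90/100 · 138 = 124.2.
Cumulative frequencies: 21, 45, 73, 89, 114, 121, 138.
Observation 124.2 falls in the class 90 – <100.
L = 90, CF = 121, f = 17, h = 10.
P90 = 90 + ((124.2 − 121)/17)·10 = 90 + 1.88235 = 91.8824.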